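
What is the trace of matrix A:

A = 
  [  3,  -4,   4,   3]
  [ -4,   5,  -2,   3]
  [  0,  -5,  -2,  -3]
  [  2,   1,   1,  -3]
3

tr(A) = 3 + 5 + -2 + -3 = 3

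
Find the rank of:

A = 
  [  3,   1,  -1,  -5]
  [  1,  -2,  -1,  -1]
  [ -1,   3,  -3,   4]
rank(A) = 3

Row reduce:
R2 → R2 - (1/3)·R1
R3 → R3 + (1/3)·R1
R3 → R3 + (10/7)·R2
REF = 
  [    3,     1,    -1,    -5]
  [    0,  -7/3,  -2/3,   2/3]
  [    0,     0, -30/7,  23/7]
Pivot columns: 1, 2, 3 → 3 pivots.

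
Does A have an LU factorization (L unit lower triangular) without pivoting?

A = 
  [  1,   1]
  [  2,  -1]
Yes.
A[1,1] = 1 ≠ 0, so Gaussian elimination proceeds without a row swap: multiplier ℓ₂₁ = (2)/(1) = 2, and U[2,2] = -1 - (2)(1) = -3.
L = 
  [  1,   0]
  [  2,   1]
U = 
  [  1,   1]
  [  0,  -3]
Check row 2 of LU: [(2)(1), (2)(1) + (-3)] = [2, -1] = row 2 of A ✓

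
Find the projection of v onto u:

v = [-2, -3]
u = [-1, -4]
v·u = (-2)(-1) + (-3)(-4) = 14
u·u = (-1)² + (-4)² = 17
proj_u(v) = (v·u / u·u) × u = (14/17) × u

proj_u(v) = [-14/17, -56/17]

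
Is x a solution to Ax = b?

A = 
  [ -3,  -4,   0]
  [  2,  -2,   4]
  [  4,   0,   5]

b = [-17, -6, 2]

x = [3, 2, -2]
Yes

Ax = [-17, -6, 2] = b ✓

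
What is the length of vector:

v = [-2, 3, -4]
5.385

||v||₂ = √((-2)² + (3)² + (-4)²) = √29 = 5.385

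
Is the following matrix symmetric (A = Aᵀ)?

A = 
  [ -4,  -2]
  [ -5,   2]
No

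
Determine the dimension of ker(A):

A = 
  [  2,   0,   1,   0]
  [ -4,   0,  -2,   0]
nullity(A) = 3

Row reduce:
R2 → R2 + (2)·R1
REF = 
  [  2,   0,   1,   0]
  [  0,   0,   0,   0]
Pivot columns: 1 → 1 pivot.
rank(A) = 1, so nullity(A) = 4 - 1 = 3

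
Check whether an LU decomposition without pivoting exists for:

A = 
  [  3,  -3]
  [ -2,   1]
Yes.
A[1,1] = 3 ≠ 0, so Gaussian elimination proceeds without a row swap: multiplier ℓ₂₁ = (-2)/(3) = -2/3, and U[2,2] = 1 - (-2/3)(-3) = -1.
L = 
  [   1,    0]
  [-2/3,    1]
U = 
  [  3,  -3]
  [  0,  -1]
Check row 2 of LU: [(-2/3)(3), (-2/3)(-3) + (-1)] = [-2, 1] = row 2 of A ✓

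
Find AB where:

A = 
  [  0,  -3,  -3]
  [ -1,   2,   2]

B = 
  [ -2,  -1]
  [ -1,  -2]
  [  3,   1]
AB = 
  [ -6,   3]
  [  6,  -1]

A is 2×3 and B is 3×2, so AB is 2×2. Each entry is (row of A)·(column of B):
AB[1,1] = (0)(-2) + (-3)(-1) + (-3)(3) = -6
AB[1,2] = (0)(-1) + (-3)(-2) + (-3)(1) = 3
AB[2,1] = (-1)(-2) + (2)(-1) + (2)(3) = 6
AB[2,2] = (-1)(-1) + (2)(-2) + (2)(1) = -1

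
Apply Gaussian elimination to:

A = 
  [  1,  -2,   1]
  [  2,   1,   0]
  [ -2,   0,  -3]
Row operations:
R2 → R2 - (2)·R1
R3 → R3 + (2)·R1
R3 → R3 + (4/5)·R2

Resulting echelon form:
REF = 
  [    1,    -2,     1]
  [    0,     5,    -2]
  [    0,     0, -13/5]

Rank = 3 (number of non-zero pivot rows).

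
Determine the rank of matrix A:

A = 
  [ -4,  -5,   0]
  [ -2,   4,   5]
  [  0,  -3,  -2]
Row reduce:
R2 → R2 - (1/2)·R1
R3 → R3 + (6/13)·R2
REF = 
  [  -4,   -5,    0]
  [   0, 13/2,    5]
  [   0,    0, 4/13]
Pivot columns: 1, 2, 3 → 3 pivots.

rank(A) = 3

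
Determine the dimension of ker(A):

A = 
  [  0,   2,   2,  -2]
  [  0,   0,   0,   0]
nullity(A) = 3

Row reduce:
(no row operations needed)
REF = 
  [  0,   2,   2,  -2]
  [  0,   0,   0,   0]
Pivot columns: 2 → 1 pivot.
rank(A) = 1, so nullity(A) = 4 - 1 = 3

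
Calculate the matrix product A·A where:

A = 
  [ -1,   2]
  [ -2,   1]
A² = A·A:
A²[1,1] = (-1)(-1) + (2)(-2) = -3
A²[1,2] = (-1)(2) + (2)(1) = 0
A²[2,1] = (-2)(-1) + (1)(-2) = 0
A²[2,2] = (-2)(2) + (1)(1) = -3
A² = 
  [ -3,   0]
  [  0,  -3]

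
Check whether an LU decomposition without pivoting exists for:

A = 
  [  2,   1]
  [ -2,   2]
Yes.
A[1,1] = 2 ≠ 0, so Gaussian elimination proceeds without a row swap: multiplier ℓ₂₁ = (-2)/(2) = -1, and U[2,2] = 2 - (-1)(1) = 3.
L = 
  [  1,   0]
  [ -1,   1]
U = 
  [  2,   1]
  [  0,   3]
Check row 2 of LU: [(-1)(2), (-1)(1) + 3] = [-2, 2] = row 2 of A ✓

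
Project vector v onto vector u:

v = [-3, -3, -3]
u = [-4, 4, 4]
v·u = (-3)(-4) + (-3)(4) + (-3)(4) = -12
u·u = (-4)² + (4)² + (4)² = 48
proj_u(v) = (v·u / u·u) × u = (-12/48) × u = (-1/4) × u

proj_u(v) = [1, -1, -1]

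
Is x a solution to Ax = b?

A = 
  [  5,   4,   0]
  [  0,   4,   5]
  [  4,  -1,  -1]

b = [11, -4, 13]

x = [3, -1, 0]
Yes

Ax = [11, -4, 13] = b ✓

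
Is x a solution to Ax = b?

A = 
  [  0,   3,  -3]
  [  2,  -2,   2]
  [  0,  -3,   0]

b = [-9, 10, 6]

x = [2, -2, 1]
Yes

Ax = [-9, 10, 6] = b ✓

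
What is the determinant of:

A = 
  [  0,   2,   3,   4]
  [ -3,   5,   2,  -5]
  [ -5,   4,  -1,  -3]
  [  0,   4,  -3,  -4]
Cofactor expansion along row 1: det(A) = a₁₁M₁₁ - a₁₂M₁₂ + a₁₃M₁₃ - a₁₄M₁₄

M₁₁ = det[[5, 2, -5]; [4, -1, -3]; [4, -3, -4]]
  = (5)·((-1)(-4) - (-3)(-3)) - (2)·((4)(-4) - (-3)(4)) + (-5)·((4)(-3) - (-1)(4))
  = (5)(-5) - (2)(-4) + (-5)(-8)
  = 23
M₁₂ = det[[-3, 2, -5]; [-5, -1, -3]; [0, -3, -4]]
  = (-3)·((-1)(-4) - (-3)(-3)) - (2)·((-5)(-4) - (-3)(0)) + (-5)·((-5)(-3) - (-1)(0))
  = (-3)(-5) - (2)(20) + (-5)(15)
  = -100
M₁₃ = det[[-3, 5, -5]; [-5, 4, -3]; [0, 4, -4]]
  = (-3)·((4)(-4) - (-3)(4)) - (5)·((-5)(-4) - (-3)(0)) + (-5)·((-5)(4) - (4)(0))
  = (-3)(-4) - (5)(20) + (-5)(-20)
  = 12
M₁₄ = det[[-3, 5, 2]; [-5, 4, -1]; [0, 4, -3]]
  = (-3)·((4)(-3) - (-1)(4)) - (5)·((-5)(-3) - (-1)(0)) + (2)·((-5)(4) - (4)(0))
  = (-3)(-8) - (5)(15) + (2)(-20)
  = -91

det(A) = (0)(23) - (2)(-100) + (3)(12) - (4)(-91) = 600

det(A) = 600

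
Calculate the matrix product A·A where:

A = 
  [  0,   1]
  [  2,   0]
A² = A·A:
A²[1,1] = (0)(0) + (1)(2) = 2
A²[1,2] = (0)(1) + (1)(0) = 0
A²[2,1] = (2)(0) + (0)(2) = 0
A²[2,2] = (2)(1) + (0)(0) = 2
A² = 
  [  2,   0]
  [  0,   2]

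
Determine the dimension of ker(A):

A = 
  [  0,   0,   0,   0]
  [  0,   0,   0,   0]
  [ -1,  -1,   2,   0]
nullity(A) = 3

Row reduce:
Swap R1 ↔ R3
REF = 
  [ -1,  -1,   2,   0]
  [  0,   0,   0,   0]
  [  0,   0,   0,   0]
Pivot columns: 1 → 1 pivot.
rank(A) = 1, so nullity(A) = 4 - 1 = 3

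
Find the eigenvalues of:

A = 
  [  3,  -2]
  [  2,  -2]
tr(A) = 1, det(A) = -2
Characteristic polynomial: λ² - tr(A)λ + det(A) = λ² - λ - 2
λ² - λ - 2 = (λ + 1)(λ - 2)

λ = 2, -1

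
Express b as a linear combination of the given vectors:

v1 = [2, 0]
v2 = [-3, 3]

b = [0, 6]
c1 = 3, c2 = 2

b = 3·v1 + 2·v2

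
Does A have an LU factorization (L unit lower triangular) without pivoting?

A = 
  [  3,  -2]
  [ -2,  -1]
Yes.
A[1,1] = 3 ≠ 0, so Gaussian elimination proceeds without a row swap: multiplier ℓ₂₁ = (-2)/(3) = -2/3, and U[2,2] = -1 - (-2/3)(-2) = -7/3.
L = 
  [   1,    0]
  [-2/3,    1]
U = 
  [   3,   -2]
  [   0, -7/3]
Check row 2 of LU: [(-2/3)(3), (-2/3)(-2) + (-7/3)] = [-2, -1] = row 2 of A ✓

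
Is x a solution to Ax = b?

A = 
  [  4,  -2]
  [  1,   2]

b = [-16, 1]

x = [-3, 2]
Yes

Ax = [-16, 1] = b ✓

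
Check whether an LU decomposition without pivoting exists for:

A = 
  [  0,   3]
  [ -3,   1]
No.
A[1,1] = 0 but A[2,1] = -3 ≠ 0. Any LU with L unit lower triangular has (LU)[1,1] = U[1,1] and (LU)[2,1] = L[2,1]·U[1,1]; matching A forces U[1,1] = 0, which then forces (LU)[2,1] = 0 ≠ -3. A row swap (pivoting) is required.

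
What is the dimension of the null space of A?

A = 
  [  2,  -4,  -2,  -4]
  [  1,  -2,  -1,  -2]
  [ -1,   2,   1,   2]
nullity(A) = 3

Row reduce:
R2 → R2 - (1/2)·R1
R3 → R3 + (1/2)·R1
REF = 
  [  2,  -4,  -2,  -4]
  [  0,   0,   0,   0]
  [  0,   0,   0,   0]
Pivot columns: 1 → 1 pivot.
rank(A) = 1, so nullity(A) = 4 - 1 = 3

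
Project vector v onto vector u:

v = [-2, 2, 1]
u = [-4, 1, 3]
v·u = (-2)(-4) + (2)(1) + (1)(3) = 13
u·u = (-4)² + (1)² + (3)² = 26
proj_u(v) = (v·u / u·u) × u = (13/26) × u = (1/2) × u

proj_u(v) = [-2, 1/2, 3/2]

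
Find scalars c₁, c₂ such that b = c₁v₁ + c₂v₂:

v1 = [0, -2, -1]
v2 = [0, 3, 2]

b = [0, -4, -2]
c1 = 2, c2 = 0

b = 2·v1 + 0·v2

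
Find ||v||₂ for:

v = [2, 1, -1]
2.449

||v||₂ = √((2)² + (1)² + (-1)²) = √6 = 2.449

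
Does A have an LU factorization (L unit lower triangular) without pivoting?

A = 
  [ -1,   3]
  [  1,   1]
Yes.
A[1,1] = -1 ≠ 0, so Gaussian elimination proceeds without a row swap: multiplier ℓ₂₁ = (1)/(-1) = -1, and U[2,2] = 1 - (-1)(3) = 4.
L = 
  [  1,   0]
  [ -1,   1]
U = 
  [ -1,   3]
  [  0,   4]
Check row 2 of LU: [(-1)(-1), (-1)(3) + 4] = [1, 1] = row 2 of A ✓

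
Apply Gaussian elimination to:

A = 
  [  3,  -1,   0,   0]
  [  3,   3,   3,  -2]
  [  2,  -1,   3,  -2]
Row operations:
R2 → R2 - (1)·R1
R3 → R3 - (2/3)·R1
R3 → R3 + (1/12)·R2

Resulting echelon form:
REF = 
  [    3,    -1,     0,     0]
  [    0,     4,     3,    -2]
  [    0,     0,  13/4, -13/6]

Rank = 3 (number of non-zero pivot rows).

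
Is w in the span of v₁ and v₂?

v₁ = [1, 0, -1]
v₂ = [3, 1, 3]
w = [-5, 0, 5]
Yes

Form the augmented matrix and row-reduce:
[v₁|v₂|w] = 
  [  1,   3,  -5]
  [  0,   1,   0]
  [ -1,   3,   5]
R3 → R3 + (1)·R1
R3 → R3 - (6)·R2
REF = 
  [  1,   3,  -5]
  [  0,   1,   0]
  [  0,   0,   0]

No row of the form [0 0 | nonzero], so the system is consistent. Back-substitution gives c₁ = -5, c₂ = 0: w = (-5)·v₁ + (0)·v₂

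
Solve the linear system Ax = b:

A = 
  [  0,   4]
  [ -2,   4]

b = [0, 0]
x = [0, 0]

Row reduce the augmented matrix [A|b]:
Swap R1 ↔ R2
REF = 
  [ -2,   4,   0]
  [  0,   4,   0]

Back-substitution:
x₂ = 0 / 4 = 0
x₁ = (0 - (4)(0)) / (-2) = 0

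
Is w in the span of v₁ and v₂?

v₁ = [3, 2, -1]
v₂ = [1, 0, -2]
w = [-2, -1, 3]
No

Form the augmented matrix and row-reduce:
[v₁|v₂|w] = 
  [  3,   1,  -2]
  [  2,   0,  -1]
  [ -1,  -2,   3]
R2 → R2 - (2/3)·R1
R3 → R3 + (1/3)·R1
R3 → R3 - (5/2)·R2
REF = 
  [   3,    1,   -2]
  [   0, -2/3,  1/3]
  [   0,    0,  3/2]

Row 3 reads [0 0 | 3/2], i.e. 0 = 3/2, so the system is inconsistent and w ∉ span{v₁, v₂}.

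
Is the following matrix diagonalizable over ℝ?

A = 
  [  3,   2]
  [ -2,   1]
No

tr(A) = 4, det(A) = 7
Characteristic polynomial: λ² - tr(A)λ + det(A) = λ² - 4λ + 7
λ² - 4λ + 7 = 0  ⇒  λ = (4 ± √((-4)² - 4·(7)))/2 = (4 ± √(-12))/2
  = 2 + i√3,  2 - i√3
Eigenvalues: 2 + i√3, 2 - i√3  (≈ 2 + 1.732i, 2 - 1.732i)
Has complex eigenvalues (not diagonalizable over ℝ).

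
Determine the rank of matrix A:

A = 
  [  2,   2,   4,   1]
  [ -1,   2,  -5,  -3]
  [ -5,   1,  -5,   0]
Row reduce:
R2 → R2 + (1/2)·R1
R3 → R3 + (5/2)·R1
R3 → R3 - (2)·R2
REF = 
  [   2,    2,    4,    1]
  [   0,    3,   -3, -5/2]
  [   0,    0,   11, 15/2]
Pivot columns: 1, 2, 3 → 3 pivots.

rank(A) = 3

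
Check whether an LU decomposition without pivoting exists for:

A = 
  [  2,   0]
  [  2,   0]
Yes.
A[1,1] = 2 ≠ 0, so Gaussian elimination proceeds without a row swap: multiplier ℓ₂₁ = (2)/(2) = 1, and U[2,2] = 0 - (1)(0) = 0.
L = 
  [  1,   0]
  [  1,   1]
U = 
  [  2,   0]
  [  0,   0]
Check row 2 of LU: [(1)(2), (1)(0) + 0] = [2, 0] = row 2 of A ✓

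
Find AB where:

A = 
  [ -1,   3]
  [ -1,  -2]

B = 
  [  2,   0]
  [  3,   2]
A is 2×2 and B is 2×2, so AB is 2×2. Each entry is (row of A)·(column of B):
AB[1,1] = (-1)(2) + (3)(3) = 7
AB[1,2] = (-1)(0) + (3)(2) = 6
AB[2,1] = (-1)(2) + (-2)(3) = -8
AB[2,2] = (-1)(0) + (-2)(2) = -4

AB = 
  [  7,   6]
  [ -8,  -4]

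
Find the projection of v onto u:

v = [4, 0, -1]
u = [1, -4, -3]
proj_u(v) = [7/26, -14/13, -21/26]

v·u = (4)(1) + (0)(-4) + (-1)(-3) = 7
u·u = (1)² + (-4)² + (-3)² = 26
proj_u(v) = (v·u / u·u) × u = (7/26) × u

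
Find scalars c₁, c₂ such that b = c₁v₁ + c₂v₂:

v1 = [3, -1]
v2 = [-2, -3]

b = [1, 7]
c1 = -1, c2 = -2

b = -1·v1 + -2·v2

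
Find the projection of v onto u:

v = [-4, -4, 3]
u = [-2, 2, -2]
proj_u(v) = [1, -1, 1]

v·u = (-4)(-2) + (-4)(2) + (3)(-2) = -6
u·u = (-2)² + (2)² + (-2)² = 12
proj_u(v) = (v·u / u·u) × u = (-6/12) × u = (-1/2) × u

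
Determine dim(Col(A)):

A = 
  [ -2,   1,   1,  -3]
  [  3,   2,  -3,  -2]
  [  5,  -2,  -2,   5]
dim(Col(A)) = 3

Row reduce:
R2 → R2 + (3/2)·R1
R3 → R3 + (5/2)·R1
R3 → R3 - (1/7)·R2
REF = 
  [   -2,     1,     1,    -3]
  [    0,   7/2,  -3/2, -13/2]
  [    0,     0,   5/7, -11/7]
Pivot columns: 1, 2, 3 → 3 pivots.
dim(Col(A)) = number of pivot columns = 3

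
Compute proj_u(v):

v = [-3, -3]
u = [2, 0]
proj_u(v) = [-3, 0]

v·u = (-3)(2) + (-3)(0) = -6
u·u = (2)² + (0)² = 4
proj_u(v) = (v·u / u·u) × u = (-6/4) × u = (-3/2) × u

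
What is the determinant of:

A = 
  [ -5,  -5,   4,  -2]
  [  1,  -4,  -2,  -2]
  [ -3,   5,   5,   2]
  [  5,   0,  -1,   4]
Cofactor expansion along row 1: det(A) = a₁₁M₁₁ - a₁₂M₁₂ + a₁₃M₁₃ - a₁₄M₁₄

M₁₁ = det[[-4, -2, -2]; [5, 5, 2]; [0, -1, 4]]
  = (-4)·((5)(4) - (2)(-1)) - (-2)·((5)(4) - (2)(0)) + (-2)·((5)(-1) - (5)(0))
  = (-4)(22) - (-2)(20) + (-2)(-5)
  = -38
M₁₂ = det[[1, -2, -2]; [-3, 5, 2]; [5, -1, 4]]
  = (1)·((5)(4) - (2)(-1)) - (-2)·((-3)(4) - (2)(5)) + (-2)·((-3)(-1) - (5)(5))
  = (1)(22) - (-2)(-22) + (-2)(-22)
  = 22
M₁₃ = det[[1, -4, -2]; [-3, 5, 2]; [5, 0, 4]]
  = (1)·((5)(4) - (2)(0)) - (-4)·((-3)(4) - (2)(5)) + (-2)·((-3)(0) - (5)(5))
  = (1)(20) - (-4)(-22) + (-2)(-25)
  = -18
M₁₄ = det[[1, -4, -2]; [-3, 5, 5]; [5, 0, -1]]
  = (1)·((5)(-1) - (5)(0)) - (-4)·((-3)(-1) - (5)(5)) + (-2)·((-3)(0) - (5)(5))
  = (1)(-5) - (-4)(-22) + (-2)(-25)
  = -43

det(A) = (-5)(-38) - (-5)(22) + (4)(-18) - (-2)(-43) = 142

det(A) = 142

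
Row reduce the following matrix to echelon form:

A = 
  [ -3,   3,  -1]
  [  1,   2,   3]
Row operations:
R2 → R2 + (1/3)·R1

Resulting echelon form:
REF = 
  [ -3,   3,  -1]
  [  0,   3, 8/3]

Rank = 2 (number of non-zero pivot rows).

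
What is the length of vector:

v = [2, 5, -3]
6.164

||v||₂ = √((2)² + (5)² + (-3)²) = √38 = 6.164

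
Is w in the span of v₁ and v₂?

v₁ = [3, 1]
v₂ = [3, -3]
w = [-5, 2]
Yes

Form the augmented matrix and row-reduce:
[v₁|v₂|w] = 
  [  3,   3,  -5]
  [  1,  -3,   2]
R2 → R2 - (1/3)·R1
REF = 
  [   3,    3,   -5]
  [   0,   -4, 11/3]

No row of the form [0 0 | nonzero], so the system is consistent. Back-substitution gives c₁ = -3/4, c₂ = -11/12: w = (-3/4)·v₁ + (-11/12)·v₂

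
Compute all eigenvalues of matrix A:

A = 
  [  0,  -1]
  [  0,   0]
tr(A) = 0, det(A) = 0
Characteristic polynomial: λ² - tr(A)λ + det(A) = λ²
λ² = λ²

λ = 0, 0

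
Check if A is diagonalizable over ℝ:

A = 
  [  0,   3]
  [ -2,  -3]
No

tr(A) = -3, det(A) = 6
Characteristic polynomial: λ² - tr(A)λ + det(A) = λ² + 3λ + 6
λ² + 3λ + 6 = 0  ⇒  λ = (-3 ± √((3)² - 4·(6)))/2 = (-3 ± √(-15))/2
  = (-3 + i√15)/2,  (-3 - i√15)/2
Eigenvalues: (-3 + i√15)/2, (-3 - i√15)/2  (≈ -1.5 + 1.936i, -1.5 - 1.936i)
Has complex eigenvalues (not diagonalizable over ℝ).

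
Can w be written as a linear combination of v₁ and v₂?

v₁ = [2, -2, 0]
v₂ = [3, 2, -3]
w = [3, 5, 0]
No

Form the augmented matrix and row-reduce:
[v₁|v₂|w] = 
  [  2,   3,   3]
  [ -2,   2,   5]
  [  0,  -3,   0]
R2 → R2 + (1)·R1
R3 → R3 + (3/5)·R2
REF = 
  [   2,    3,    3]
  [   0,    5,    8]
  [   0,    0, 24/5]

Row 3 reads [0 0 | 24/5], i.e. 0 = 24/5, so the system is inconsistent and w ∉ span{v₁, v₂}.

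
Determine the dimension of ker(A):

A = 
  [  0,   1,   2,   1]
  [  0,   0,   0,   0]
nullity(A) = 3

Row reduce:
(no row operations needed)
REF = 
  [  0,   1,   2,   1]
  [  0,   0,   0,   0]
Pivot columns: 2 → 1 pivot.
rank(A) = 1, so nullity(A) = 4 - 1 = 3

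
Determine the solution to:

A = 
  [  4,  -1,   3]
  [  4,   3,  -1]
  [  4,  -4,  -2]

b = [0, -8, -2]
x = [-1, -1, 1]

Row reduce the augmented matrix [A|b]:
R2 → R2 - (1)·R1
R3 → R3 - (1)·R1
R3 → R3 + (3/4)·R2
REF = 
  [  4,  -1,   3,   0]
  [  0,   4,  -4,  -8]
  [  0,   0,  -8,  -8]

Back-substitution:
x₃ = (-8) / (-8) = 1
x₂ = (-8 - (-4)(1)) / 4 = -1
x₁ = (0 - (-1)(-1) - (3)(1)) / 4 = -1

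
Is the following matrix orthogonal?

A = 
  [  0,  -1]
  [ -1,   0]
Yes

AᵀA = 
  [  1,   0]
  [  0,   1]
= I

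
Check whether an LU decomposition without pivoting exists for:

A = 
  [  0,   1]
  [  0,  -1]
Yes.
The first column is zero, so A is already upper triangular: L = I, U = A.
L = 
  [  1,   0]
  [  0,   1]
U = 
  [  0,   1]
  [  0,  -1]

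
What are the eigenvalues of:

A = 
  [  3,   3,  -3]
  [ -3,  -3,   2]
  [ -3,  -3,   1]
λ = 0, (1 + √13)/2, (1 - √13)/2  (≈ 0, 2.303, -1.303)

Characteristic polynomial: det(λI - A) = λ³ - λ² - 3λ
The constant term is 0, so λ = 0 is a root: p(λ) = λ(λ² - λ - 3)
λ² - λ - 3 = 0  ⇒  λ = (1 ± √((-1)² - 4·(-3)))/2 = (1 ± √(13))/2
  = (1 + √13)/2,  (1 - √13)/2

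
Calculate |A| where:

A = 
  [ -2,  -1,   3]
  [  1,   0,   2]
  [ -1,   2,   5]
21

Cofactor expansion along row 1:
det(A) = (-2)·((0)(5) - (2)(2)) - (-1)·((1)(5) - (2)(-1)) + (3)·((1)(2) - (0)(-1))
  = (-2)(-4) - (-1)(7) + (3)(2)
  = 21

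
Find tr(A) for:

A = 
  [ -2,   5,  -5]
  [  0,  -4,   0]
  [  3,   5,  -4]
-10

tr(A) = -2 + -4 + -4 = -10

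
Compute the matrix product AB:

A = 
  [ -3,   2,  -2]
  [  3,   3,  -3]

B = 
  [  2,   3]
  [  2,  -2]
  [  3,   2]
A is 2×3 and B is 3×2, so AB is 2×2. Each entry is (row of A)·(column of B):
AB[1,1] = (-3)(2) + (2)(2) + (-2)(3) = -8
AB[1,2] = (-3)(3) + (2)(-2) + (-2)(2) = -17
AB[2,1] = (3)(2) + (3)(2) + (-3)(3) = 3
AB[2,2] = (3)(3) + (3)(-2) + (-3)(2) = -3

AB = 
  [ -8, -17]
  [  3,  -3]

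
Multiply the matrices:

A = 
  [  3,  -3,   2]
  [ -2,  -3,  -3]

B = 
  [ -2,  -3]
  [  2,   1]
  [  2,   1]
A is 2×3 and B is 3×2, so AB is 2×2. Each entry is (row of A)·(column of B):
AB[1,1] = (3)(-2) + (-3)(2) + (2)(2) = -8
AB[1,2] = (3)(-3) + (-3)(1) + (2)(1) = -10
AB[2,1] = (-2)(-2) + (-3)(2) + (-3)(2) = -8
AB[2,2] = (-2)(-3) + (-3)(1) + (-3)(1) = 0

AB = 
  [ -8, -10]
  [ -8,   0]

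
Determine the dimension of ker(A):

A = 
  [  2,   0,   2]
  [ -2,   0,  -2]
nullity(A) = 2

Row reduce:
R2 → R2 + (1)·R1
REF = 
  [  2,   0,   2]
  [  0,   0,   0]
Pivot columns: 1 → 1 pivot.
rank(A) = 1, so nullity(A) = 3 - 1 = 2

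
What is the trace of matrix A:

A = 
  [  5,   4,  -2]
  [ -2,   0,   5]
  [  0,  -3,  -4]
1

tr(A) = 5 + 0 + -4 = 1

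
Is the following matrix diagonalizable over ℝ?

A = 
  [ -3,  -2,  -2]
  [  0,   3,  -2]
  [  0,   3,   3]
No

Characteristic polynomial: det(λI - A) = λ³ - 3λ² - 3λ + 45
Testing integer divisors of the constant term: p(-3) = 0, so (λ + 3) is a factor:
p(λ) = (λ + 3)(λ² - 6λ + 15)
λ² - 6λ + 15 = 0  ⇒  λ = (6 ± √((-6)² - 4·(15)))/2 = (6 ± √(-24))/2
  = 3 + i√6,  3 - i√6
Eigenvalues: -3, 3 + i√6, 3 - i√6  (≈ -3, 3 + 2.449i, 3 - 2.449i)
Has complex eigenvalues (not diagonalizable over ℝ).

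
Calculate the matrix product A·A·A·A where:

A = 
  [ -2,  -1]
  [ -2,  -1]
A² = A·A:
A²[1,1] = (-2)(-2) + (-1)(-2) = 6
A²[1,2] = (-2)(-1) + (-1)(-1) = 3
A²[2,1] = (-2)(-2) + (-1)(-2) = 6
A²[2,2] = (-2)(-1) + (-1)(-1) = 3
A² = 
  [  6,   3]
  [  6,   3]

A^3 = A^2·A:
A^3[1,1] = (6)(-2) + (3)(-2) = -18
A^3[1,2] = (6)(-1) + (3)(-1) = -9
A^3[2,1] = (6)(-2) + (3)(-2) = -18
A^3[2,2] = (6)(-1) + (3)(-1) = -9
A^3 = 
  [-18,  -9]
  [-18,  -9]

A^4 = A^3·A:
A^4[1,1] = (-18)(-2) + (-9)(-2) = 54
A^4[1,2] = (-18)(-1) + (-9)(-1) = 27
A^4[2,1] = (-18)(-2) + (-9)(-2) = 54
A^4[2,2] = (-18)(-1) + (-9)(-1) = 27
A^4 = 
  [ 54,  27]
  [ 54,  27]

Therefore
A^4 = 
  [ 54,  27]
  [ 54,  27]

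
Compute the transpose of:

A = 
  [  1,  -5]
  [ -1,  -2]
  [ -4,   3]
Aᵀ = 
  [  1,  -1,  -4]
  [ -5,  -2,   3]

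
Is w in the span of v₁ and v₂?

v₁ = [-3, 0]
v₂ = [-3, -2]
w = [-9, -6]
Yes

Form the augmented matrix and row-reduce:
[v₁|v₂|w] = 
  [ -3,  -3,  -9]
  [  0,  -2,  -6]
(already in echelon form — no row operations needed)

No row of the form [0 0 | nonzero], so the system is consistent. Back-substitution gives c₁ = 0, c₂ = 3: w = (0)·v₁ + (3)·v₂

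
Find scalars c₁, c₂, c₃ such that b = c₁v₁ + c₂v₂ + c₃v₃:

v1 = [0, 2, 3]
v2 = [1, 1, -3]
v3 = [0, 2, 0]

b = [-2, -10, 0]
c1 = -2, c2 = -2, c3 = -2

b = -2·v1 + -2·v2 + -2·v3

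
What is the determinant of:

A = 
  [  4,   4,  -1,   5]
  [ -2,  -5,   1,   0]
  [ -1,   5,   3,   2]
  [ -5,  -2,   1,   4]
Cofactor expansion along row 1: det(A) = a₁₁M₁₁ - a₁₂M₁₂ + a₁₃M₁₃ - a₁₄M₁₄

M₁₁ = det[[-5, 1, 0]; [5, 3, 2]; [-2, 1, 4]]
  = (-5)·((3)(4) - (2)(1)) - (1)·((5)(4) - (2)(-2)) + (0)·((5)(1) - (3)(-2))
  = (-5)(10) - (1)(24) + (0)(11)
  = -74
M₁₂ = det[[-2, 1, 0]; [-1, 3, 2]; [-5, 1, 4]]
  = (-2)·((3)(4) - (2)(1)) - (1)·((-1)(4) - (2)(-5)) + (0)·((-1)(1) - (3)(-5))
  = (-2)(10) - (1)(6) + (0)(14)
  = -26
M₁₃ = det[[-2, -5, 0]; [-1, 5, 2]; [-5, -2, 4]]
  = (-2)·((5)(4) - (2)(-2)) - (-5)·((-1)(4) - (2)(-5)) + (0)·((-1)(-2) - (5)(-5))
  = (-2)(24) - (-5)(6) + (0)(27)
  = -18
M₁₄ = det[[-2, -5, 1]; [-1, 5, 3]; [-5, -2, 1]]
  = (-2)·((5)(1) - (3)(-2)) - (-5)·((-1)(1) - (3)(-5)) + (1)·((-1)(-2) - (5)(-5))
  = (-2)(11) - (-5)(14) + (1)(27)
  = 75

det(A) = (4)(-74) - (4)(-26) + (-1)(-18) - (5)(75) = -549

det(A) = -549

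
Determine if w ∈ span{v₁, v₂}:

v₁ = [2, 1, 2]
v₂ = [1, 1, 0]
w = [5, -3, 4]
No

Form the augmented matrix and row-reduce:
[v₁|v₂|w] = 
  [  2,   1,   5]
  [  1,   1,  -3]
  [  2,   0,   4]
R2 → R2 - (1/2)·R1
R3 → R3 - (1)·R1
R3 → R3 + (2)·R2
REF = 
  [    2,     1,     5]
  [    0,   1/2, -11/2]
  [    0,     0,   -12]

Row 3 reads [0 0 | -12], i.e. 0 = -12, so the system is inconsistent and w ∉ span{v₁, v₂}.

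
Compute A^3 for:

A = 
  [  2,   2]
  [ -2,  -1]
A² = A·A:
A²[1,1] = (2)(2) + (2)(-2) = 0
A²[1,2] = (2)(2) + (2)(-1) = 2
A²[2,1] = (-2)(2) + (-1)(-2) = -2
A²[2,2] = (-2)(2) + (-1)(-1) = -3
A² = 
  [  0,   2]
  [ -2,  -3]

A^3 = A^2·A:
A^3[1,1] = (0)(2) + (2)(-2) = -4
A^3[1,2] = (0)(2) + (2)(-1) = -2
A^3[2,1] = (-2)(2) + (-3)(-2) = 2
A^3[2,2] = (-2)(2) + (-3)(-1) = -1
A^3 = 
  [ -4,  -2]
  [  2,  -1]

Therefore
A^3 = 
  [ -4,  -2]
  [  2,  -1]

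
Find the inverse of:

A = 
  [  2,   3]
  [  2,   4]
det(A) = (2)(4) - (3)(2) = 2
For a 2×2 matrix, A⁻¹ = (1/det(A)) · [[d, -b], [-c, a]]
    = (1/2) · [[4, -3], [-2, 2]]

A⁻¹ = 
  [   2, -3/2]
  [  -1,    1]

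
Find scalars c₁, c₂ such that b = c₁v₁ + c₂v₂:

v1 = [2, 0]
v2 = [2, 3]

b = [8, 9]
c1 = 1, c2 = 3

b = 1·v1 + 3·v2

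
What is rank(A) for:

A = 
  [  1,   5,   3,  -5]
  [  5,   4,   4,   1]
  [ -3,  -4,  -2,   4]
rank(A) = 3

Row reduce:
R2 → R2 - (5)·R1
R3 → R3 + (3)·R1
R3 → R3 + (11/21)·R2
REF = 
  [    1,     5,     3,    -5]
  [    0,   -21,   -11,    26]
  [    0,     0, 26/21, 55/21]
Pivot columns: 1, 2, 3 → 3 pivots.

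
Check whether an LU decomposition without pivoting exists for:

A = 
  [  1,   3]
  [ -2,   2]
Yes.
A[1,1] = 1 ≠ 0, so Gaussian elimination proceeds without a row swap: multiplier ℓ₂₁ = (-2)/(1) = -2, and U[2,2] = 2 - (-2)(3) = 8.
L = 
  [  1,   0]
  [ -2,   1]
U = 
  [  1,   3]
  [  0,   8]
Check row 2 of LU: [(-2)(1), (-2)(3) + 8] = [-2, 2] = row 2 of A ✓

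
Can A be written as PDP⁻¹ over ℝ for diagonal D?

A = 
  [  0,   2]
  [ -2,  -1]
No

tr(A) = -1, det(A) = 4
Characteristic polynomial: λ² - tr(A)λ + det(A) = λ² + λ + 4
λ² + λ + 4 = 0  ⇒  λ = (-1 ± √((1)² - 4·(4)))/2 = (-1 ± √(-15))/2
  = (-1 + i√15)/2,  (-1 - i√15)/2
Eigenvalues: (-1 + i√15)/2, (-1 - i√15)/2  (≈ -0.5 + 1.936i, -0.5 - 1.936i)
Has complex eigenvalues (not diagonalizable over ℝ).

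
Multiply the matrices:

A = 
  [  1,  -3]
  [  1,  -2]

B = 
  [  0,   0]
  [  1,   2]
AB = 
  [ -3,  -6]
  [ -2,  -4]

A is 2×2 and B is 2×2, so AB is 2×2. Each entry is (row of A)·(column of B):
AB[1,1] = (1)(0) + (-3)(1) = -3
AB[1,2] = (1)(0) + (-3)(2) = -6
AB[2,1] = (1)(0) + (-2)(1) = -2
AB[2,2] = (1)(0) + (-2)(2) = -4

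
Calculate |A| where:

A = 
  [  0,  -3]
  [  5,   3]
For a 2×2 matrix, det = ad - bc = (0)(3) - (-3)(5) = 15

det(A) = 15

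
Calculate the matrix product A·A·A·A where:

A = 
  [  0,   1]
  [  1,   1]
A² = A·A:
A²[1,1] = (0)(0) + (1)(1) = 1
A²[1,2] = (0)(1) + (1)(1) = 1
A²[2,1] = (1)(0) + (1)(1) = 1
A²[2,2] = (1)(1) + (1)(1) = 2
A² = 
  [  1,   1]
  [  1,   2]

A^3 = A^2·A:
A^3[1,1] = (1)(0) + (1)(1) = 1
A^3[1,2] = (1)(1) + (1)(1) = 2
A^3[2,1] = (1)(0) + (2)(1) = 2
A^3[2,2] = (1)(1) + (2)(1) = 3
A^3 = 
  [  1,   2]
  [  2,   3]

A^4 = A^3·A:
A^4[1,1] = (1)(0) + (2)(1) = 2
A^4[1,2] = (1)(1) + (2)(1) = 3
A^4[2,1] = (2)(0) + (3)(1) = 3
A^4[2,2] = (2)(1) + (3)(1) = 5
A^4 = 
  [  2,   3]
  [  3,   5]

Therefore
A^4 = 
  [  2,   3]
  [  3,   5]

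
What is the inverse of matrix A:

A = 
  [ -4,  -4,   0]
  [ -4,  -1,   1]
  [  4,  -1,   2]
det(A) = (-4)·((-1)(2) - (1)(-1)) - (-4)·((-4)(2) - (1)(4)) + (0)·((-4)(-1) - (-1)(4))
  = (-4)(-1) - (-4)(-12) + (0)(8)
  = -44
det(A) = -44 ≠ 0, so A is invertible.

Cofactors Cᵢⱼ = (-1)ⁱ⁺ʲ·Mᵢⱼ:
C = 
  [ -1,  12,   8]
  [  8,  -8, -20]
  [ -4,   4, -12]

adj(A) = Cᵀ:
adj(A) = 
  [ -1,   8,  -4]
  [ 12,  -8,   4]
  [  8, -20, -12]

A⁻¹ = (-1/44) · adj(A):
A⁻¹ = 
  [ 1/44, -2/11,  1/11]
  [-3/11,  2/11, -1/11]
  [-2/11,  5/11,  3/11]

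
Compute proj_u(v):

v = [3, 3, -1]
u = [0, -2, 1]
v·u = (3)(0) + (3)(-2) + (-1)(1) = -7
u·u = (0)² + (-2)² + (1)² = 5
proj_u(v) = (v·u / u·u) × u = (-7/5) × u

proj_u(v) = [0, 14/5, -7/5]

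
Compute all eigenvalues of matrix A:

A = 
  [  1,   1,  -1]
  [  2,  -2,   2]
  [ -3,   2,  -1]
λ = 2, -2 + √6, -2 - √6  (≈ 2, 0.4495, -4.449)

Characteristic polynomial: det(λI - A) = λ³ + 2λ² - 10λ + 4
Testing integer divisors of the constant term: p(2) = 0, so (λ - 2) is a factor:
p(λ) = (λ - 2)(λ² + 4λ - 2)
λ² + 4λ - 2 = 0  ⇒  λ = (-4 ± √((4)² - 4·(-2)))/2 = (-4 ± √(24))/2
  = -2 + √6,  -2 - √6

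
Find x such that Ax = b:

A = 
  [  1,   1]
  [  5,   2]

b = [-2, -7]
x = [-1, -1]

Row reduce the augmented matrix [A|b]:
R2 → R2 - (5)·R1
REF = 
  [  1,   1,  -2]
  [  0,  -3,   3]

Back-substitution:
x₂ = 3 / (-3) = -1
x₁ = (-2 - (1)(-1)) / 1 = -1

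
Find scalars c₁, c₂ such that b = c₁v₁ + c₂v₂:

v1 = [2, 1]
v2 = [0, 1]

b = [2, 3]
c1 = 1, c2 = 2

b = 1·v1 + 2·v2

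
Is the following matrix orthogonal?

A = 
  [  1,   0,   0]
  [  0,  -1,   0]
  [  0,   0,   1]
Yes

AᵀA = 
  [  1,   0,   0]
  [  0,   1,   0]
  [  0,   0,   1]
= I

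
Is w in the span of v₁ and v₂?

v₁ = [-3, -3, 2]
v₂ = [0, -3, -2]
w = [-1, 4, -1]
No

Form the augmented matrix and row-reduce:
[v₁|v₂|w] = 
  [ -3,   0,  -1]
  [ -3,  -3,   4]
  [  2,  -2,  -1]
R2 → R2 - (1)·R1
R3 → R3 + (2/3)·R1
R3 → R3 - (2/3)·R2
REF = 
  [ -3,   0,  -1]
  [  0,  -3,   5]
  [  0,   0,  -5]

Row 3 reads [0 0 | -5], i.e. 0 = -5, so the system is inconsistent and w ∉ span{v₁, v₂}.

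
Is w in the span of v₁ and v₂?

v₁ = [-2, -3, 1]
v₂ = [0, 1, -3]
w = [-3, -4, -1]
No

Form the augmented matrix and row-reduce:
[v₁|v₂|w] = 
  [ -2,   0,  -3]
  [ -3,   1,  -4]
  [  1,  -3,  -1]
R2 → R2 - (3/2)·R1
R3 → R3 + (1/2)·R1
R3 → R3 + (3)·R2
REF = 
  [ -2,   0,  -3]
  [  0,   1, 1/2]
  [  0,   0,  -1]

Row 3 reads [0 0 | -1], i.e. 0 = -1, so the system is inconsistent and w ∉ span{v₁, v₂}.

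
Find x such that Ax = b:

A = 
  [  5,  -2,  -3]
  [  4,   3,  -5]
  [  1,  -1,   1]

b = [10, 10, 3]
Row reduce the augmented matrix [A|b]:
R2 → R2 - (4/5)·R1
R3 → R3 - (1/5)·R1
R3 → R3 + (3/23)·R2
REF = 
  [    5,    -2,    -3,    10]
  [    0,  23/5, -13/5,     2]
  [    0,     0, 29/23, 29/23]

Back-substitution:
x₃ = (29/23) / (29/23) = 1
x₂ = (2 - (-13/5)(1)) / (23/5) = 1
x₁ = (10 - (-2)(1) - (-3)(1)) / 5 = 3

x = [3, 1, 1]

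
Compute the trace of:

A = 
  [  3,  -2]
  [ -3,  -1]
2

tr(A) = 3 + -1 = 2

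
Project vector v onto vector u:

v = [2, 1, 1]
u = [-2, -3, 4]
proj_u(v) = [6/29, 9/29, -12/29]

v·u = (2)(-2) + (1)(-3) + (1)(4) = -3
u·u = (-2)² + (-3)² + (4)² = 29
proj_u(v) = (v·u / u·u) × u = (-3/29) × u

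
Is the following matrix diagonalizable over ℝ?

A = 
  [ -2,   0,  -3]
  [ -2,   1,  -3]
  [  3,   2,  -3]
No

Characteristic polynomial: det(λI - A) = λ³ + 4λ² + 16λ - 15
By the rational root theorem any rational root is an integer dividing 15; none of those is a root, so p(λ) has no rational roots and hence (being an irreducible cubic) no repeated roots.
Discriminant of the cubic: Δ = -31803
Δ < 0 ⇒ one real eigenvalue and a complex-conjugate pair: λ ≈ -2.382 + 3.737i, -2.382 - 3.737i, 0.7638
Has complex eigenvalues (not diagonalizable over ℝ).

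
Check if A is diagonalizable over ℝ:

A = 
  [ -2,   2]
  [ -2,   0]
No

tr(A) = -2, det(A) = 4
Characteristic polynomial: λ² - tr(A)λ + det(A) = λ² + 2λ + 4
λ² + 2λ + 4 = 0  ⇒  λ = (-2 ± √((2)² - 4·(4)))/2 = (-2 ± √(-12))/2
  = -1 + i√3,  -1 - i√3
Eigenvalues: -1 + i√3, -1 - i√3  (≈ -1 + 1.732i, -1 - 1.732i)
Has complex eigenvalues (not diagonalizable over ℝ).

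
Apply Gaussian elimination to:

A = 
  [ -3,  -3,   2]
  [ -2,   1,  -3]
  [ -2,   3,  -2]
Row operations:
R2 → R2 - (2/3)·R1
R3 → R3 - (2/3)·R1
R3 → R3 - (5/3)·R2

Resulting echelon form:
REF = 
  [   -3,    -3,     2]
  [    0,     3, -13/3]
  [    0,     0,  35/9]

Rank = 3 (number of non-zero pivot rows).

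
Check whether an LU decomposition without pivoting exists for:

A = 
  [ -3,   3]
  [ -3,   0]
Yes.
A[1,1] = -3 ≠ 0, so Gaussian elimination proceeds without a row swap: multiplier ℓ₂₁ = (-3)/(-3) = 1, and U[2,2] = 0 - (1)(3) = -3.
L = 
  [  1,   0]
  [  1,   1]
U = 
  [ -3,   3]
  [  0,  -3]
Check row 2 of LU: [(1)(-3), (1)(3) + (-3)] = [-3, 0] = row 2 of A ✓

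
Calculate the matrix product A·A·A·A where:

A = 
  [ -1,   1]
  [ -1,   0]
A^4 = 
  [ -1,   1]
  [ -1,   0]

A² = A·A:
A²[1,1] = (-1)(-1) + (1)(-1) = 0
A²[1,2] = (-1)(1) + (1)(0) = -1
A²[2,1] = (-1)(-1) + (0)(-1) = 1
A²[2,2] = (-1)(1) + (0)(0) = -1
A² = 
  [  0,  -1]
  [  1,  -1]

A^3 = A^2·A:
A^3[1,1] = (0)(-1) + (-1)(-1) = 1
A^3[1,2] = (0)(1) + (-1)(0) = 0
A^3[2,1] = (1)(-1) + (-1)(-1) = 0
A^3[2,2] = (1)(1) + (-1)(0) = 1
A^3 = 
  [  1,   0]
  [  0,   1]

A^4 = A^3·A:
A^4[1,1] = (1)(-1) + (0)(-1) = -1
A^4[1,2] = (1)(1) + (0)(0) = 1
A^4[2,1] = (0)(-1) + (1)(-1) = -1
A^4[2,2] = (0)(1) + (1)(0) = 0
A^4 = 
  [ -1,   1]
  [ -1,   0]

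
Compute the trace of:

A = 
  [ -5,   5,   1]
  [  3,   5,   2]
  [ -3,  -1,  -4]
-4

tr(A) = -5 + 5 + -4 = -4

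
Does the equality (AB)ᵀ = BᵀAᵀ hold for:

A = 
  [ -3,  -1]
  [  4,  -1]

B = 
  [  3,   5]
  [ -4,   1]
Yes

(AB)ᵀ = 
  [ -5,  16]
  [-16,  19]

BᵀAᵀ = 
  [ -5,  16]
  [-16,  19]

Both sides are equal — this is the standard identity (AB)ᵀ = BᵀAᵀ, which holds for all A, B.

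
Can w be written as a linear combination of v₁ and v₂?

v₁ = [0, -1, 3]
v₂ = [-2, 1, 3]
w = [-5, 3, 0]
No

Form the augmented matrix and row-reduce:
[v₁|v₂|w] = 
  [  0,  -2,  -5]
  [ -1,   1,   3]
  [  3,   3,   0]
Swap R1 ↔ R2
R3 → R3 + (3)·R1
R3 → R3 + (3)·R2
REF = 
  [ -1,   1,   3]
  [  0,  -2,  -5]
  [  0,   0,  -6]

Row 3 reads [0 0 | -6], i.e. 0 = -6, so the system is inconsistent and w ∉ span{v₁, v₂}.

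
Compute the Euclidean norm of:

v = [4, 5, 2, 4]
7.81

||v||₂ = √((4)² + (5)² + (2)² + (4)²) = √61 = 7.81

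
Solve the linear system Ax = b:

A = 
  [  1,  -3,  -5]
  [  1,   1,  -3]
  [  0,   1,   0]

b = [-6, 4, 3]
Row reduce the augmented matrix [A|b]:
R2 → R2 - (1)·R1
R3 → R3 - (1/4)·R2
REF = 
  [   1,   -3,   -5,   -6]
  [   0,    4,    2,   10]
  [   0,    0, -1/2,  1/2]

Back-substitution:
x₃ = (1/2) / (-1/2) = -1
x₂ = (10 - (2)(-1)) / 4 = 3
x₁ = (-6 - (-3)(3) - (-5)(-1)) / 1 = -2

x = [-2, 3, -1]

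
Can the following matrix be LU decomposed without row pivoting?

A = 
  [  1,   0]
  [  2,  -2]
Yes.
A[1,1] = 1 ≠ 0, so Gaussian elimination proceeds without a row swap: multiplier ℓ₂₁ = (2)/(1) = 2, and U[2,2] = -2 - (2)(0) = -2.
L = 
  [  1,   0]
  [  2,   1]
U = 
  [  1,   0]
  [  0,  -2]
Check row 2 of LU: [(2)(1), (2)(0) + (-2)] = [2, -2] = row 2 of A ✓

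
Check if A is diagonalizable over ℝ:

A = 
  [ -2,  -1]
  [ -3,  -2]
Yes

tr(A) = -4, det(A) = 1
Characteristic polynomial: λ² - tr(A)λ + det(A) = λ² + 4λ + 1
λ² + 4λ + 1 = 0  ⇒  λ = (-4 ± √((4)² - 4·(1)))/2 = (-4 ± √(12))/2
  = -2 + √3,  -2 - √3
Eigenvalues: -2 + √3, -2 - √3  (≈ -0.2679, -3.732)
The two irrational eigenvalues are distinct (simple), so each has alg. mult. = geom. mult. = 1.
Sum of geometric multiplicities equals n, so A has n independent eigenvectors.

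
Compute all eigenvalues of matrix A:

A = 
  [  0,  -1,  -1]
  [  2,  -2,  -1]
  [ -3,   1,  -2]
Characteristic polynomial: det(λI - A) = λ³ + 4λ² + 4λ + 3
Testing integer divisors of the constant term: p(-3) = 0, so (λ + 3) is a factor:
p(λ) = (λ + 3)(λ² + λ + 1)
λ² + λ + 1 = 0  ⇒  λ = (-1 ± √((1)² - 4·(1)))/2 = (-1 ± √(-3))/2
  = (-1 + i√3)/2,  (-1 - i√3)/2

λ = -3, (-1 + i√3)/2, (-1 - i√3)/2  (≈ -3, -0.5 + 0.866i, -0.5 - 0.866i)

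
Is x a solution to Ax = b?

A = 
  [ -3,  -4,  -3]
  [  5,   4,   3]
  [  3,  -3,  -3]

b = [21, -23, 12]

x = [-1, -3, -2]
Yes

Ax = [21, -23, 12] = b ✓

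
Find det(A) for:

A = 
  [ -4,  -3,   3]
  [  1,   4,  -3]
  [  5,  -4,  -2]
47

Cofactor expansion along row 1:
det(A) = (-4)·((4)(-2) - (-3)(-4)) - (-3)·((1)(-2) - (-3)(5)) + (3)·((1)(-4) - (4)(5))
  = (-4)(-20) - (-3)(13) + (3)(-24)
  = 47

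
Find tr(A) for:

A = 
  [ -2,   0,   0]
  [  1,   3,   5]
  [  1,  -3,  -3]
-2

tr(A) = -2 + 3 + -3 = -2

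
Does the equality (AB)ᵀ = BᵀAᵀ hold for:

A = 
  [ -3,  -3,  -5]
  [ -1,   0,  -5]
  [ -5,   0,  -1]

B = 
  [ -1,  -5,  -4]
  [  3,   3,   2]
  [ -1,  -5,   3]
Yes

(AB)ᵀ = 
  [ -1,   6,   6]
  [ 31,  30,  30]
  [ -9, -11,  17]

BᵀAᵀ = 
  [ -1,   6,   6]
  [ 31,  30,  30]
  [ -9, -11,  17]

Both sides are equal — this is the standard identity (AB)ᵀ = BᵀAᵀ, which holds for all A, B.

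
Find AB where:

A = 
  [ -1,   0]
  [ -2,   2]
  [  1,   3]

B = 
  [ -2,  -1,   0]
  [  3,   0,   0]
AB = 
  [  2,   1,   0]
  [ 10,   2,   0]
  [  7,  -1,   0]

A is 3×2 and B is 2×3, so AB is 3×3. Each entry is (row of A)·(column of B):
AB[1,1] = (-1)(-2) + (0)(3) = 2
AB[1,2] = (-1)(-1) + (0)(0) = 1
AB[1,3] = (-1)(0) + (0)(0) = 0
AB[2,1] = (-2)(-2) + (2)(3) = 10
AB[2,2] = (-2)(-1) + (2)(0) = 2
AB[2,3] = (-2)(0) + (2)(0) = 0
AB[3,1] = (1)(-2) + (3)(3) = 7
AB[3,2] = (1)(-1) + (3)(0) = -1
AB[3,3] = (1)(0) + (3)(0) = 0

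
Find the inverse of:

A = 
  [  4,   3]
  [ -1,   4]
det(A) = (4)(4) - (3)(-1) = 19
For a 2×2 matrix, A⁻¹ = (1/det(A)) · [[d, -b], [-c, a]]
    = (1/19) · [[4, -3], [1, 4]]

A⁻¹ = 
  [ 4/19, -3/19]
  [ 1/19,  4/19]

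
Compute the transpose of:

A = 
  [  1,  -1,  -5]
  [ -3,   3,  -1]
Aᵀ = 
  [  1,  -3]
  [ -1,   3]
  [ -5,  -1]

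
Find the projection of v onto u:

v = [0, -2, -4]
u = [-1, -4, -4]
v·u = (0)(-1) + (-2)(-4) + (-4)(-4) = 24
u·u = (-1)² + (-4)² + (-4)² = 33
proj_u(v) = (v·u / u·u) × u = (24/33) × u = (8/11) × u

proj_u(v) = [-8/11, -32/11, -32/11]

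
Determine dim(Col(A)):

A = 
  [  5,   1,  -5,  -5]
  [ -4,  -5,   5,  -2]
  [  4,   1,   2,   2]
Row reduce:
R2 → R2 + (4/5)·R1
R3 → R3 - (4/5)·R1
R3 → R3 + (1/21)·R2
REF = 
  [     5,      1,     -5,     -5]
  [     0,  -21/5,      1,     -6]
  [     0,      0, 127/21,   40/7]
Pivot columns: 1, 2, 3 → 3 pivots.
dim(Col(A)) = number of pivot columns = 3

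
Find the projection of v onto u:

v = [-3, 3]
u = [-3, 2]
v·u = (-3)(-3) + (3)(2) = 15
u·u = (-3)² + (2)² = 13
proj_u(v) = (v·u / u·u) × u = (15/13) × u

proj_u(v) = [-45/13, 30/13]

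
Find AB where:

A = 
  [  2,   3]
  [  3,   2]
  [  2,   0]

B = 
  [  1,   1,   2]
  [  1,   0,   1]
A is 3×2 and B is 2×3, so AB is 3×3. Each entry is (row of A)·(column of B):
AB[1,1] = (2)(1) + (3)(1) = 5
AB[1,2] = (2)(1) + (3)(0) = 2
AB[1,3] = (2)(2) + (3)(1) = 7
AB[2,1] = (3)(1) + (2)(1) = 5
AB[2,2] = (3)(1) + (2)(0) = 3
AB[2,3] = (3)(2) + (2)(1) = 8
AB[3,1] = (2)(1) + (0)(1) = 2
AB[3,2] = (2)(1) + (0)(0) = 2
AB[3,3] = (2)(2) + (0)(1) = 4

AB = 
  [  5,   2,   7]
  [  5,   3,   8]
  [  2,   2,   4]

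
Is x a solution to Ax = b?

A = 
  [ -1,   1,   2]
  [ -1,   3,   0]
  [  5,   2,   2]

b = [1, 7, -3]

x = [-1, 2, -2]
No

Ax = [-1, 7, -5] ≠ b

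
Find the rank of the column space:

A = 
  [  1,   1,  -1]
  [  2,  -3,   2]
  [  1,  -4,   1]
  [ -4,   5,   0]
Row reduce:
R2 → R2 - (2)·R1
R3 → R3 - (1)·R1
R4 → R4 + (4)·R1
R3 → R3 - (1)·R2
R4 → R4 + (9/5)·R2
R4 → R4 + (8/5)·R3
REF = 
  [  1,   1,  -1]
  [  0,  -5,   4]
  [  0,   0,  -2]
  [  0,   0,   0]
Pivot columns: 1, 2, 3 → 3 pivots.
dim(Col(A)) = number of pivot columns = 3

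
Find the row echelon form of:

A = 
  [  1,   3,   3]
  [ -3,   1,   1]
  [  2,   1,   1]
Row operations:
R2 → R2 + (3)·R1
R3 → R3 - (2)·R1
R3 → R3 + (1/2)·R2

Resulting echelon form:
REF = 
  [  1,   3,   3]
  [  0,  10,  10]
  [  0,   0,   0]

Rank = 2 (number of non-zero pivot rows).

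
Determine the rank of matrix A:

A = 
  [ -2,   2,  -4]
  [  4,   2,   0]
Row reduce:
R2 → R2 + (2)·R1
REF = 
  [ -2,   2,  -4]
  [  0,   6,  -8]
Pivot columns: 1, 2 → 2 pivots.

rank(A) = 2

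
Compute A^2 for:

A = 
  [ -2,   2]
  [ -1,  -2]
A² = A·A:
A²[1,1] = (-2)(-2) + (2)(-1) = 2
A²[1,2] = (-2)(2) + (2)(-2) = -8
A²[2,1] = (-1)(-2) + (-2)(-1) = 4
A²[2,2] = (-1)(2) + (-2)(-2) = 2
A² = 
  [  2,  -8]
  [  4,   2]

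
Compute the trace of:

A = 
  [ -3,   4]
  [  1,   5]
2

tr(A) = -3 + 5 = 2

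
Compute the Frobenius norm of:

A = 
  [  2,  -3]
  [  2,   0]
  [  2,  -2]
||A||_F = 5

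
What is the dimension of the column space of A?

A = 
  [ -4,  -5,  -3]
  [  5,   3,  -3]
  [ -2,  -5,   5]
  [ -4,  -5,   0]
Row reduce:
R2 → R2 + (5/4)·R1
R3 → R3 - (1/2)·R1
R4 → R4 - (1)·R1
R3 → R3 - (10/13)·R2
R4 → R4 - (39/152)·R3
REF = 
  [    -4,     -5,     -3]
  [     0,  -13/4,  -27/4]
  [     0,      0, 152/13]
  [     0,      0,      0]
Pivot columns: 1, 2, 3 → 3 pivots.
dim(Col(A)) = number of pivot columns = 3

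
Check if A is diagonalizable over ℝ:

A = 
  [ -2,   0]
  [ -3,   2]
Yes

tr(A) = 0, det(A) = -4
Characteristic polynomial: λ² - tr(A)λ + det(A) = λ² - 4
λ² - 4 = (λ + 2)(λ - 2)
Eigenvalues: 2, -2
λ=-2: alg. mult. = 1, geom. mult. = 2 - rank(A - (-2)I) = 2 - 1 = 1
λ=2: alg. mult. = 1, geom. mult. = 2 - rank(A - (2)I) = 2 - 1 = 1
Sum of geometric multiplicities equals n, so A has n independent eigenvectors.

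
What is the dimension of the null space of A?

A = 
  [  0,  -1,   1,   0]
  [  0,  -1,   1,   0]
nullity(A) = 3

Row reduce:
R2 → R2 - (1)·R1
REF = 
  [  0,  -1,   1,   0]
  [  0,   0,   0,   0]
Pivot columns: 2 → 1 pivot.
rank(A) = 1, so nullity(A) = 4 - 1 = 3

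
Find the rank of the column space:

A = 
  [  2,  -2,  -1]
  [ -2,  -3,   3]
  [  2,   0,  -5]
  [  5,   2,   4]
Row reduce:
R2 → R2 + (1)·R1
R3 → R3 - (1)·R1
R4 → R4 - (5/2)·R1
R3 → R3 + (2/5)·R2
R4 → R4 + (7/5)·R2
R4 → R4 + (93/32)·R3
REF = 
  [    2,    -2,    -1]
  [    0,    -5,     2]
  [    0,     0, -16/5]
  [    0,     0,     0]
Pivot columns: 1, 2, 3 → 3 pivots.
dim(Col(A)) = number of pivot columns = 3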